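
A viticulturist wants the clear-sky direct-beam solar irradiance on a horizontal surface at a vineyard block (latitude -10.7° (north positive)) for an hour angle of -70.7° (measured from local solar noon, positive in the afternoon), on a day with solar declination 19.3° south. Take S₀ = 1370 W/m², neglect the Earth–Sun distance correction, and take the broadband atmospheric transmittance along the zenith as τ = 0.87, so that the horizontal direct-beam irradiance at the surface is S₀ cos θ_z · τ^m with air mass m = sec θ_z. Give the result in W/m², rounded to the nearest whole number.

cos θ_z = sin φ sin δ + cos φ cos δ cos H = (-0.1857)(-0.3305) + (0.9826)(0.9438)(0.3305) = 0.3679.
Air mass m = 1/cos θ_z = 1/0.3679 = 2.718; τ^m = 0.87^2.718 = 0.6849.
Surface direct beam = 1370 × 0.3679 × 0.6849 = 345.21 W/m².

345 W/m²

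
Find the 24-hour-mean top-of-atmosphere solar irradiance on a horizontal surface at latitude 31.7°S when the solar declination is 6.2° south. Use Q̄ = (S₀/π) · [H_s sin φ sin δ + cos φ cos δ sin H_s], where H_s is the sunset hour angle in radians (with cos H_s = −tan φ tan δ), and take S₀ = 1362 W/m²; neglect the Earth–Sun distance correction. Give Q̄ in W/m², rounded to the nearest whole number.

406 W/m²

The sunset hour angle satisfies cos H_s = −tan φ tan δ = -0.0671, giving H_s = 93.85°. In radians, H_s = 1.6380.
H_s sin φ sin δ = 1.6380 × -0.5255 × -0.1080 = 0.0930.
cos φ cos δ sin H_s = 0.8508 × 0.9942 × 0.9977 = 0.8439.
Q̄ = (1362/π) × (0.0930 + 0.8439) = 433.54 × 0.9369 = 406.18 W/m².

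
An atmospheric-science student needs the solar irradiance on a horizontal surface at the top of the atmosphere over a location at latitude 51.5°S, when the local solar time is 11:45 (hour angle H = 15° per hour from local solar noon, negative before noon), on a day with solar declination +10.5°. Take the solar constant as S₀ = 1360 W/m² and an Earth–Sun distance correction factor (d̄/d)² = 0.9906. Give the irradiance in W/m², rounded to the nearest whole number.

631 W/m²

Hour angle H = 15° × (11.75 − 12) = -3.75°.
With φ = -51.5°, δ = 10.5°, H = -3.75°: sin φ sin δ = -0.1426, cos φ cos δ cos H = 0.6108, so cos θ_z = 0.4682.
Top-of-atmosphere irradiance = S₀ (d̄/d)² cos θ_z = 1360 × 0.9906 × 0.4682 = 630.77 W/m².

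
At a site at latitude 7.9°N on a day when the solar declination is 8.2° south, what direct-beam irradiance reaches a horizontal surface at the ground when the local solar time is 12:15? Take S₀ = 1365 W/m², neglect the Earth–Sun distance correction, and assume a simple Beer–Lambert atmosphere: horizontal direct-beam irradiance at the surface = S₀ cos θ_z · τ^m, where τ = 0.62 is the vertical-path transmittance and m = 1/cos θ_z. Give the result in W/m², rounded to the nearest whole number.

795 W/m²

Hour angle H = 15° × (12.25 − 12) = 3.75°.
cos θ_z = sin φ sin δ + cos φ cos δ cos H = (0.1374)(-0.1426) + (0.9905)(0.9898)(0.9979) = 0.9587.
Air mass m = 1/cos θ_z = 1/0.9587 = 1.043; τ^m = 0.62^1.043 = 0.6074.
Surface direct beam = 1365 × 0.9587 × 0.6074 = 794.86 W/m².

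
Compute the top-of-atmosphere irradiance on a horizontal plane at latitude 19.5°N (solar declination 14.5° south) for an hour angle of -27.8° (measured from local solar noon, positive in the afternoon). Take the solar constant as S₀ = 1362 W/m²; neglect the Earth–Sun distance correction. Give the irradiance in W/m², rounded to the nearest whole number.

With φ = 19.5°, δ = -14.5°, H = -27.80°: sin φ sin δ = -0.0836, cos φ cos δ cos H = 0.8073, so cos θ_z = 0.7237.
Top-of-atmosphere irradiance = S₀ cos θ_z = 1362 × 0.7237 = 985.68 W/m².

986 W/m²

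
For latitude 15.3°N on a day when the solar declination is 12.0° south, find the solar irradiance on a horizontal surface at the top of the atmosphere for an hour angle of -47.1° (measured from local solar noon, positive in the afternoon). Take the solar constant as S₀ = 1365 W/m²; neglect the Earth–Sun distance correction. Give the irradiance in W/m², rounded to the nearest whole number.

802 W/m²

With φ = 15.3°, δ = -12.0°, H = -47.10°: sin φ sin δ = -0.0549, cos φ cos δ cos H = 0.6422, so cos θ_z = 0.5873.
Top-of-atmosphere irradiance = S₀ cos θ_z = 1365 × 0.5873 = 801.66 W/m².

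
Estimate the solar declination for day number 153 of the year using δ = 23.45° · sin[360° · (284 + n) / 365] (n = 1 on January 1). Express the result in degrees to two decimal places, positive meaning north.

360 × (284 + 153) / 365 = 431.014°; sin(431.014°) = 0.9456.
δ = 23.45 × 0.9456 = 22.174° ≈ +22.17°.

+22.17°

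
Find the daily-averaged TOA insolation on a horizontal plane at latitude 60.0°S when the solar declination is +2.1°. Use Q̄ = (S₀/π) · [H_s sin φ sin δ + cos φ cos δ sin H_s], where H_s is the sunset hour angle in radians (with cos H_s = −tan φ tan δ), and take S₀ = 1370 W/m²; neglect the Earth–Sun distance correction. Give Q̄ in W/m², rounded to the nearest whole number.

197 W/m²

cos H_s = −tan(-60.0°) · tan(2.1°) = 0.0635, so H_s = arccos(0.0635) = 86.36°. In radians, H_s = 1.5073.
H_s sin φ sin δ = 1.5073 × -0.8660 × 0.0366 = -0.0478.
cos φ cos δ sin H_s = 0.5000 × 0.9993 × 0.9980 = 0.4987.
Q̄ = (1370/π) × (-0.0478 + 0.4987) = 436.08 × 0.4509 = 196.63 W/m².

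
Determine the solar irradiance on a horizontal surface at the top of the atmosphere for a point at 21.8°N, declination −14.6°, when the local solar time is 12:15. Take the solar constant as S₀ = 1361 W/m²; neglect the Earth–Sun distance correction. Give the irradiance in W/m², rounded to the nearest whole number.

1093 W/m²

Hour angle H = 15° × (12.25 − 12) = 3.75°.
cos θ_z = sin φ sin δ + cos φ cos δ cos H = (0.3714)(-0.2521) + (0.9285)(0.9677)(0.9979) = 0.8030.
Top-of-atmosphere irradiance = S₀ cos θ_z = 1361 × 0.8030 = 1092.88 W/m².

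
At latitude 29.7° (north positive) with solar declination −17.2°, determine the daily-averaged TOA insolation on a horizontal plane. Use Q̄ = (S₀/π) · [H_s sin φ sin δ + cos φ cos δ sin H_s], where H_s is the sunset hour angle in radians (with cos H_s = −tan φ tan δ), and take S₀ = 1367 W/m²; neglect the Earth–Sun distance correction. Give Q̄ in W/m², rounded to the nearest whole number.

267 W/m²

−tan φ tan δ = −(0.5704)(-0.3096) = 0.1766; H_s = arccos(0.1766) = 79.83°. In radians, H_s = 1.3933.
H_s sin φ sin δ = 1.3933 × 0.4955 × -0.2957 = -0.2041.
cos φ cos δ sin H_s = 0.8686 × 0.9553 × 0.9843 = 0.8167.
Q̄ = (1367/π) × (-0.2041 + 0.8167) = 435.13 × 0.6126 = 266.56 W/m².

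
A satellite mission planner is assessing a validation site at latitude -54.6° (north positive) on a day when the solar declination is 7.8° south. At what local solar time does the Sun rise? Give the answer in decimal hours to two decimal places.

5.26 h

−tan φ tan δ = −(-1.4071)(-0.1370) = -0.1928; H_s = arccos(-0.1928) = 101.12°.
Sunrise is at 12 − H_s/15 = 12 − 6.741 = 5.259 h local solar time.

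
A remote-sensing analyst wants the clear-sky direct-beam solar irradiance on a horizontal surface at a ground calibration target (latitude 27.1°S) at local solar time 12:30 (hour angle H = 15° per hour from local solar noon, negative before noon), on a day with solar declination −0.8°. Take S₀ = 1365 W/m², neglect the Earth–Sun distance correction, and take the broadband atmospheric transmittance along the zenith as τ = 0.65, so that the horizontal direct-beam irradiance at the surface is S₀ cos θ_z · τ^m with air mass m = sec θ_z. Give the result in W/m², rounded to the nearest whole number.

747 W/m²

Hour angle H = 15° × (12.5 − 12) = 7.50°.
cos θ_z = sin(-27.1°) sin(-0.8°) + cos(-27.1°) cos(-0.8°) cos(7.50°) = 0.0064 + 0.8825 = 0.8889.
Air mass m = 1/cos θ_z = 1/0.8889 = 1.125; τ^m = 0.65^1.125 = 0.6159.
Surface direct beam = 1365 × 0.8889 × 0.6159 = 747.30 W/m².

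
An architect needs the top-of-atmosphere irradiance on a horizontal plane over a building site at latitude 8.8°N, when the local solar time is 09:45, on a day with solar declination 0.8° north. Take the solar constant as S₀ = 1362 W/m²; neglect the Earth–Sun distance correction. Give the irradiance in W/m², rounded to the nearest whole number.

Hour angle H = 15° × (9.75 − 12) = -33.75°.
cos θ_z = sin(8.8°) sin(0.8°) + cos(8.8°) cos(0.8°) cos(-33.75°) = 0.0021 + 0.8216 = 0.8237.
Top-of-atmosphere irradiance = S₀ cos θ_z = 1362 × 0.8237 = 1121.88 W/m².

1122 W/m²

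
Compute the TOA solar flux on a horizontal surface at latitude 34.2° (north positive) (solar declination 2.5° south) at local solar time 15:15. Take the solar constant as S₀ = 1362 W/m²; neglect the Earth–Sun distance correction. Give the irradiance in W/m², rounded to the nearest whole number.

Hour angle H = 15° × (15.25 − 12) = 48.75°.
With φ = 34.2°, δ = -2.5°, H = 48.75°: sin φ sin δ = -0.0245, cos φ cos δ cos H = 0.5448, so cos θ_z = 0.5203.
Top-of-atmosphere irradiance = S₀ cos θ_z = 1362 × 0.5203 = 708.65 W/m².

709 W/m²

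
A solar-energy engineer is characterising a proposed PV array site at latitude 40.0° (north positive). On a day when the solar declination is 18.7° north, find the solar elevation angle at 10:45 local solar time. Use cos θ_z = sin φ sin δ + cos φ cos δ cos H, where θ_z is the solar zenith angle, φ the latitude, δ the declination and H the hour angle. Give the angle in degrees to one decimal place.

Hour angle H = 15° × (10.75 − 12) = -18.75°.
cos θ_z = sin(40.0°) sin(18.7°) + cos(40.0°) cos(18.7°) cos(-18.75°) = 0.2061 + 0.6871 = 0.8932.
θ_z = arccos(0.8932) = 26.72°, so the elevation is 90° − 26.72° = 63.28°.

63.3°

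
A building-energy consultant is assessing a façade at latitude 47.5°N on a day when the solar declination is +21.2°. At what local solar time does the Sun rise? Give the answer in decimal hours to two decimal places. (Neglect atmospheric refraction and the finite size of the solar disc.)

4.33 h

cos H_s = −tan(47.5°) · tan(21.2°) = -0.4233, so H_s = arccos(-0.4233) = 115.04°.
Sunrise is at 12 − H_s/15 = 12 − 7.669 = 4.331 h local solar time.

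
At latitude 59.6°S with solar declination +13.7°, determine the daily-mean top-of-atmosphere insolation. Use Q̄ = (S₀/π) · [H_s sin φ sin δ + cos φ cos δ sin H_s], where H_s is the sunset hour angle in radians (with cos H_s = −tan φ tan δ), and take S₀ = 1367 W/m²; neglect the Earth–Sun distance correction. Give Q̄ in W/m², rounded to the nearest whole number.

93 W/m²

The sunset hour angle satisfies cos H_s = −tan φ tan δ = 0.4155, giving H_s = 65.45°. In radians, H_s = 1.1423.
H_s sin φ sin δ = 1.1423 × -0.8625 × 0.2368 = -0.2333.
cos φ cos δ sin H_s = 0.5060 × 0.9715 × 0.9096 = 0.4471.
Q̄ = (1367/π) × (-0.2333 + 0.4471) = 435.13 × 0.2138 = 93.03 W/m².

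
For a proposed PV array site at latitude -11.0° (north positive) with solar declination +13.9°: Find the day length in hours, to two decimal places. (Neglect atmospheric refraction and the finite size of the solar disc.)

−tan φ tan δ = −(-0.1944)(0.2475) = 0.0481; H_s = arccos(0.0481) = 87.24°.
Day length = 2 H_s / 15° h⁻¹ = 174.48° / 15 = 11.632 h.

11.63 hours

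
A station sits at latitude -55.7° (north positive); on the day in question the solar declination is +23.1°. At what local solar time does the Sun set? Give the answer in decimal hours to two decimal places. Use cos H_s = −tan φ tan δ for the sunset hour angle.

15.42 h

cos H_s = −tan(-55.7°) · tan(23.1°) = 0.6253, so H_s = arccos(0.6253) = 51.30°.
Sunset is at 12 + H_s/15 = 12 + 3.420 = 15.420 h local solar time.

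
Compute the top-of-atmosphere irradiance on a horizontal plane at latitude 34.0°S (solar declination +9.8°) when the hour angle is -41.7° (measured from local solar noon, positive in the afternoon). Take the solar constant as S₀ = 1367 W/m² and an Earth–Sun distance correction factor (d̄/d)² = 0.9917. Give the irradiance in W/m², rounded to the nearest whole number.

With φ = -34.0°, δ = 9.8°, H = -41.70°: sin φ sin δ = -0.0952, cos φ cos δ cos H = 0.6100, so cos θ_z = 0.5148.
Top-of-atmosphere irradiance = S₀ (d̄/d)² cos θ_z = 1367 × 0.9917 × 0.5148 = 697.89 W/m².

698 W/m²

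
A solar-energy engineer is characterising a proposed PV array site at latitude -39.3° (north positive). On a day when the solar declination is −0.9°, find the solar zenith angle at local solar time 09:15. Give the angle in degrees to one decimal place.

Hour angle H = 15° × (9.25 − 12) = -41.25°.
cos θ_z = sin φ sin δ + cos φ cos δ cos H = (-0.6334)(-0.0157) + (0.7738)(0.9999)(0.7518) = 0.5916.
θ_z = arccos(0.5916) = 53.73°.

53.7°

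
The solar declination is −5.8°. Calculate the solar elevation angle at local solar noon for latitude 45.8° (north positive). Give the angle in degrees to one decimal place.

38.4°

At local solar noon the hour angle is zero, so the elevation is 90° − |φ − δ| = 90° − |45.8° − (-5.8°)| = 90° − 51.6° = 38.4°.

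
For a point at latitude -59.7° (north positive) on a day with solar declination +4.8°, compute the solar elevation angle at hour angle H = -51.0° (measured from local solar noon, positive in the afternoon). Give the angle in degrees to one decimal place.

With φ = -59.7°, δ = 4.8°, H = -51.00°: sin φ sin δ = -0.0722, cos φ cos δ cos H = 0.3164, so cos θ_z = 0.2442.
θ_z = arccos(0.2442) = 75.87°, so the elevation is 90° − 75.87° = 14.13°.

14.1°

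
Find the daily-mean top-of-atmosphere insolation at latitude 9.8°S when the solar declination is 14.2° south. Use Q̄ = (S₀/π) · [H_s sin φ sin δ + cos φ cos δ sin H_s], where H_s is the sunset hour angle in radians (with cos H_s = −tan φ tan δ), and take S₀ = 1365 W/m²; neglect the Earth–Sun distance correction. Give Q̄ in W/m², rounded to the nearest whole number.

444 W/m²

cos H_s = −tan(-9.8°) · tan(-14.2°) = -0.0437, so H_s = arccos(-0.0437) = 92.50°. In radians, H_s = 1.6144.
H_s sin φ sin δ = 1.6144 × -0.1702 × -0.2453 = 0.0674.
cos φ cos δ sin H_s = 0.9854 × 0.9694 × 0.9990 = 0.9543.
Q̄ = (1365/π) × (0.0674 + 0.9543) = 434.49 × 1.0217 = 443.92 W/m².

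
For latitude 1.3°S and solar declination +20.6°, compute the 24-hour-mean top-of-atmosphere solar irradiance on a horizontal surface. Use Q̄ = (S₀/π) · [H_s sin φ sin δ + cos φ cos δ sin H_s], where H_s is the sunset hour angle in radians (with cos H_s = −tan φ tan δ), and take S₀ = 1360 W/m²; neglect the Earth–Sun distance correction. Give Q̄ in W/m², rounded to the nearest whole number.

400 W/m²

−tan φ tan δ = −(-0.0227)(0.3759) = 0.0085; H_s = arccos(0.0085) = 89.51°. In radians, H_s = 1.5622.
H_s sin φ sin δ = 1.5622 × -0.0227 × 0.3518 = -0.0125.
cos φ cos δ sin H_s = 0.9997 × 0.9361 × 1.0000 = 0.9358.
Q̄ = (1360/π) × (-0.0125 + 0.9358) = 432.90 × 0.9233 = 399.70 W/m².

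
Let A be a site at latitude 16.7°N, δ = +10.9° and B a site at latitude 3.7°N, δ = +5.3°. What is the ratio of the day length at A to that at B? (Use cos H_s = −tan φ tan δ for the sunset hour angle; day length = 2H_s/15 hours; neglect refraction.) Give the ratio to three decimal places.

1.033

A: H_s = arccos(−tan 16.7° · tan 10.9°) = 93.31°, so 2H_s/15 = 12.4413 h.
B: H_s = arccos(−tan 3.7° · tan 5.3°) = 90.34°, so 2H_s/15 = 12.0453 h.
Ratio A/B = 12.4413 / 12.0453 = 1.0329.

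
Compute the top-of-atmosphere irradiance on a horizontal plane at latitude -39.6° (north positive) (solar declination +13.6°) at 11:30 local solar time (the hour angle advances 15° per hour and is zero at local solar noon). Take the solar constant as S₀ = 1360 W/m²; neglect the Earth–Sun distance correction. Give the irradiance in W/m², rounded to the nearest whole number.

Hour angle H = 15° × (11.5 − 12) = -7.50°.
cos θ_z = sin(-39.6°) sin(13.6°) + cos(-39.6°) cos(13.6°) cos(-7.50°) = -0.1499 + 0.7425 = 0.5926.
Top-of-atmosphere irradiance = S₀ cos θ_z = 1360 × 0.5926 = 805.94 W/m².

806 W/m²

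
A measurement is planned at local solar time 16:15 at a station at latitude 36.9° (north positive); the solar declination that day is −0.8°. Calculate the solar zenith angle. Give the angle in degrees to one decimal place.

Hour angle H = 15° × (16.25 − 12) = 63.75°.
cos θ_z = sin(36.9°) sin(-0.8°) + cos(36.9°) cos(-0.8°) cos(63.75°) = -0.0084 + 0.3537 = 0.3453.
θ_z = arccos(0.3453) = 69.80°.

69.8°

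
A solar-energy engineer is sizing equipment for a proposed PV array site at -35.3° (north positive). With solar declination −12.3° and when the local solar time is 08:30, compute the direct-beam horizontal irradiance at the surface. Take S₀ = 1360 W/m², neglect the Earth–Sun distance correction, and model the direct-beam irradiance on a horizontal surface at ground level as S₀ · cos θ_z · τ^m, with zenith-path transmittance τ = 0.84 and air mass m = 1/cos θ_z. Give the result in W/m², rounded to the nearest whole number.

621 W/m²

Hour angle H = 15° × (8.5 − 12) = -52.50°.
cos θ_z = sin φ sin δ + cos φ cos δ cos H = (-0.5779)(-0.2130) + (0.8161)(0.9770)(0.6088) = 0.6085.
Air mass m = 1/cos θ_z = 1/0.6085 = 1.643; τ^m = 0.84^1.643 = 0.7509.
Surface direct beam = 1360 × 0.6085 × 0.7509 = 621.41 W/m².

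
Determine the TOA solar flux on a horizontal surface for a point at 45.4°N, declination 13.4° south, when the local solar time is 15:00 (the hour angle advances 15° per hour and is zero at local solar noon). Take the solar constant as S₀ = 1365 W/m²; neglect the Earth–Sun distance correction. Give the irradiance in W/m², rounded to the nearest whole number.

Hour angle H = 15° × (15 − 12) = 45.00°.
cos θ_z = sin φ sin δ + cos φ cos δ cos H = (0.7120)(-0.2317) + (0.7022)(0.9728)(0.7071) = 0.3180.
Top-of-atmosphere irradiance = S₀ cos θ_z = 1365 × 0.3180 = 434.07 W/m².

434 W/m²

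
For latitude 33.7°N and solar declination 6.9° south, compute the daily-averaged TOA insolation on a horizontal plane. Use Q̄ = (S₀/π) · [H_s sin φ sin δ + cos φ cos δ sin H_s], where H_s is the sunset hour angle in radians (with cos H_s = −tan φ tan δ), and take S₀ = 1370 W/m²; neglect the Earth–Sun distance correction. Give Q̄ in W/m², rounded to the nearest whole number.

316 W/m²

The sunset hour angle satisfies cos H_s = −tan φ tan δ = 0.0807, giving H_s = 85.37°. In radians, H_s = 1.4900.
H_s sin φ sin δ = 1.4900 × 0.5548 × -0.1201 = -0.0993.
cos φ cos δ sin H_s = 0.8320 × 0.9928 × 0.9967 = 0.8233.
Q̄ = (1370/π) × (-0.0993 + 0.8233) = 436.08 × 0.7240 = 315.72 W/m².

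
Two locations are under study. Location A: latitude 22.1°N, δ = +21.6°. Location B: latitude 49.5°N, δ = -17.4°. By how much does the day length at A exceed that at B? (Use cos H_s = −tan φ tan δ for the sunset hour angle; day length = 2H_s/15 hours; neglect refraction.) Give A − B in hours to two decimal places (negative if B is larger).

A: H_s = arccos(−tan 22.1° · tan 21.6°) = 99.25°, so 2H_s/15 = 13.2333 h.
B: H_s = arccos(−tan 49.5° · tan -17.4°) = 68.47°, so 2H_s/15 = 9.1293 h.
A − B = 13.2333 − 9.1293 = 4.1040 h.

+4.10 h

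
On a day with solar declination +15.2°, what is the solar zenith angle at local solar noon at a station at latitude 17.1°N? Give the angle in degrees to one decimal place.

At local solar noon the hour angle is zero, so the zenith angle is |φ − δ| = |17.1° − (15.2°)| = 1.9°.

1.9°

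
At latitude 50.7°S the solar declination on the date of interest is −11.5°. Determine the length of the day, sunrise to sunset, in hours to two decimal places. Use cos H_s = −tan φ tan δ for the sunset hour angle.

13.92 hours

−tan φ tan δ = −(-1.2218)(-0.2035) = -0.2486; H_s = arccos(-0.2486) = 104.39°.
Day length = 2 H_s / 15° h⁻¹ = 208.78° / 15 = 13.919 h.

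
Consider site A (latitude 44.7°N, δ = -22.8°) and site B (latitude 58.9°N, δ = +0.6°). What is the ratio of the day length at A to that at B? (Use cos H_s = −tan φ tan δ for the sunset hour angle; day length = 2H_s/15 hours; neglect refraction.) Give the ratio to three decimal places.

0.719

A: H_s = arccos(−tan 44.7° · tan -22.8°) = 65.42°, so 2H_s/15 = 8.7227 h.
B: H_s = arccos(−tan 58.9° · tan 0.6°) = 90.99°, so 2H_s/15 = 12.1320 h.
Ratio A/B = 8.7227 / 12.1320 = 0.7190.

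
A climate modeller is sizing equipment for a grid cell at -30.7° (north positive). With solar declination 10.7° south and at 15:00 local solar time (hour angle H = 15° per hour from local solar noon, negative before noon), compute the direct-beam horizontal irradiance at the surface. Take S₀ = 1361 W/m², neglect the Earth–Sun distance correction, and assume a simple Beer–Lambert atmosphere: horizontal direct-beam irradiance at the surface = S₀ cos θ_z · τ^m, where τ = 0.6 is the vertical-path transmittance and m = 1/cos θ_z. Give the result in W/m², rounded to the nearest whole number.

450 W/m²

Hour angle H = 15° × (15 − 12) = 45.00°.
cos θ_z = sin(-30.7°) sin(-10.7°) + cos(-30.7°) cos(-10.7°) cos(45.00°) = 0.0948 + 0.5974 = 0.6922.
Air mass m = 1/cos θ_z = 1/0.6922 = 1.445; τ^m = 0.6^1.445 = 0.4780.
Surface direct beam = 1361 × 0.6922 × 0.4780 = 450.32 W/m².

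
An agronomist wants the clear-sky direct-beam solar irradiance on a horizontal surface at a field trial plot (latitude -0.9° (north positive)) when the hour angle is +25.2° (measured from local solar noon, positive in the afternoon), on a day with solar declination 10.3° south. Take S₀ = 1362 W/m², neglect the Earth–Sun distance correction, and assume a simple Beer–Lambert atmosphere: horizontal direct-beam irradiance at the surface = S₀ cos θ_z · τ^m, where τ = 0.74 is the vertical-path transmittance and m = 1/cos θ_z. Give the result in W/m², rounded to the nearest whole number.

868 W/m²

cos θ_z = sin φ sin δ + cos φ cos δ cos H = (-0.0157)(-0.1788) + (0.9999)(0.9839)(0.9048) = 0.8930.
Air mass m = 1/cos θ_z = 1/0.8930 = 1.120; τ^m = 0.74^1.120 = 0.7137.
Surface direct beam = 1362 × 0.8930 × 0.7137 = 868.05 W/m².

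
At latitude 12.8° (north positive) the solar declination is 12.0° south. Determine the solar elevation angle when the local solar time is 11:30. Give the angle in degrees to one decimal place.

64.1°

Hour angle H = 15° × (11.5 − 12) = -7.50°.
With φ = 12.8°, δ = -12.0°, H = -7.50°: sin φ sin δ = -0.0461, cos φ cos δ cos H = 0.9457, so cos θ_z = 0.8996.
θ_z = arccos(0.8996) = 25.89°, so the elevation is 90° − 25.89° = 64.11°.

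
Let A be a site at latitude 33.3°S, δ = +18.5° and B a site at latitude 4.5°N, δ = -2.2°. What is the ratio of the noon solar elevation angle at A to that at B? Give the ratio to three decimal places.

A: 90° − |-33.3 − (18.5)| = 38.20°.
B: 90° − |4.5 − (-2.2)| = 83.30°.
Ratio A/B = 38.2000 / 83.3000 = 0.4586.

0.459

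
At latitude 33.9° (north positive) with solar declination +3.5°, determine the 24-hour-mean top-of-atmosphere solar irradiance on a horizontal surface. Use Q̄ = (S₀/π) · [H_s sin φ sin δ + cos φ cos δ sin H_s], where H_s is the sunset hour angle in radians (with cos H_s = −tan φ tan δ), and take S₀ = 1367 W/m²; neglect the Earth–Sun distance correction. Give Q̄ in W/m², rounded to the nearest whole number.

384 W/m²

The sunset hour angle satisfies cos H_s = −tan φ tan δ = -0.0411, giving H_s = 92.36°. In radians, H_s = 1.6120.
H_s sin φ sin δ = 1.6120 × 0.5577 × 0.0610 = 0.0548.
cos φ cos δ sin H_s = 0.8300 × 0.9981 × 0.9992 = 0.8278.
Q̄ = (1367/π) × (0.0548 + 0.8278) = 435.13 × 0.8826 = 384.05 W/m².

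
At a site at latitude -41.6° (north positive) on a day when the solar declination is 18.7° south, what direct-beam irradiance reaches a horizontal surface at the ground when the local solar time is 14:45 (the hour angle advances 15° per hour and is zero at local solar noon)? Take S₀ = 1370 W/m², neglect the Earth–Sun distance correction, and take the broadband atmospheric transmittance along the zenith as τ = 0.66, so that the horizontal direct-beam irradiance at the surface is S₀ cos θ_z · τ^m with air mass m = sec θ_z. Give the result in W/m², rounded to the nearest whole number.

Hour angle H = 15° × (14.75 − 12) = 41.25°.
cos θ_z = sin φ sin δ + cos φ cos δ cos H = (-0.6639)(-0.3206) + (0.7478)(0.9472)(0.7518) = 0.7454.
Air mass m = 1/cos θ_z = 1/0.7454 = 1.342; τ^m = 0.66^1.342 = 0.5726.
Surface direct beam = 1370 × 0.7454 × 0.5726 = 584.74 W/m².

585 W/m²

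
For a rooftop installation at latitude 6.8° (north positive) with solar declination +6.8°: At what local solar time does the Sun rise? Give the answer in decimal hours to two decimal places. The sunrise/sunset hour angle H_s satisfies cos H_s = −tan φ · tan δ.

5.95 h

cos H_s = −tan(6.8°) · tan(6.8°) = -0.0142, so H_s = arccos(-0.0142) = 90.81°.
Sunrise is at 12 − H_s/15 = 12 − 6.054 = 5.946 h local solar time.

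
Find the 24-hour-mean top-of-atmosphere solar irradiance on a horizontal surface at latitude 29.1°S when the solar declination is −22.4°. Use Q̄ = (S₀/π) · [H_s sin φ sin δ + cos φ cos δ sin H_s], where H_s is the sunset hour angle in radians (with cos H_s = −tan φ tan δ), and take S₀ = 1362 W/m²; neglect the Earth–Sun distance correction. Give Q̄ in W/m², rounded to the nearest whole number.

486 W/m²

cos H_s = −tan(-29.1°) · tan(-22.4°) = -0.2294, so H_s = arccos(-0.2294) = 103.26°. In radians, H_s = 1.8022.
H_s sin φ sin δ = 1.8022 × -0.4863 × -0.3811 = 0.3340.
cos φ cos δ sin H_s = 0.8738 × 0.9245 × 0.9733 = 0.7863.
Q̄ = (1362/π) × (0.3340 + 0.7863) = 433.54 × 1.1203 = 485.69 W/m².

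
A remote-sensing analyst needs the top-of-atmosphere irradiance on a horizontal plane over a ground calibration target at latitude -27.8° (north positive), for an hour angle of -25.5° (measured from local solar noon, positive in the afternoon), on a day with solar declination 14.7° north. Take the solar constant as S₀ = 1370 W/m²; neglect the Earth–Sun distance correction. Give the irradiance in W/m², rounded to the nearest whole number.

896 W/m²

With φ = -27.8°, δ = 14.7°, H = -25.50°: sin φ sin δ = -0.1183, cos φ cos δ cos H = 0.7723, so cos θ_z = 0.6540.
Top-of-atmosphere irradiance = S₀ cos θ_z = 1370 × 0.6540 = 895.98 W/m².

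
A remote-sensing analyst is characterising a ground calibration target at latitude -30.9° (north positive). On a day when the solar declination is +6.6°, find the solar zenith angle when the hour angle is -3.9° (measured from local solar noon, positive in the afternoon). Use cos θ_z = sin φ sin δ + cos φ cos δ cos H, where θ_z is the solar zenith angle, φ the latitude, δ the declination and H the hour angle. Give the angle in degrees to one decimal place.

cos θ_z = sin φ sin δ + cos φ cos δ cos H = (-0.5135)(0.1149) + (0.8581)(0.9934)(0.9977) = 0.7915.
θ_z = arccos(0.7915) = 37.67°.

37.7°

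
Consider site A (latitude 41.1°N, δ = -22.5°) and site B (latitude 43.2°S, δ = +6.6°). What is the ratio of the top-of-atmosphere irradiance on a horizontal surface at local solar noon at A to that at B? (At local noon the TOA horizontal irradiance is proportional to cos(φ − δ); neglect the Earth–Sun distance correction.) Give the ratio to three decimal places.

0.689

A: cos θ_z = cos(41.1° − (-22.5°)) = 0.4446.
B: cos θ_z = cos(-43.2° − (6.6°)) = 0.6455.
Ratio A/B = 0.4446 / 0.6455 = 0.6888.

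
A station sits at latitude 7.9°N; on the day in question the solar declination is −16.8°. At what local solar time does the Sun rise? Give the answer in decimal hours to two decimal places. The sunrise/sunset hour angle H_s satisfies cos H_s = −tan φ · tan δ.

6.16 h

−tan φ tan δ = −(0.1388)(-0.3019) = 0.0419; H_s = arccos(0.0419) = 87.60°.
Sunrise is at 12 − H_s/15 = 12 − 5.840 = 6.160 h local solar time.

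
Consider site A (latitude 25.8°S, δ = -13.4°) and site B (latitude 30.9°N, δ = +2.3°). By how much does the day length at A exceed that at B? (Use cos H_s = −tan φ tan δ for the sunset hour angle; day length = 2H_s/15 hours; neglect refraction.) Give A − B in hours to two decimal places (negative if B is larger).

+0.70 h

A: H_s = arccos(−tan -25.8° · tan -13.4°) = 96.61°, so 2H_s/15 = 12.8813 h.
B: H_s = arccos(−tan 30.9° · tan 2.3°) = 91.38°, so 2H_s/15 = 12.1840 h.
A − B = 12.8813 − 12.1840 = 0.6973 h.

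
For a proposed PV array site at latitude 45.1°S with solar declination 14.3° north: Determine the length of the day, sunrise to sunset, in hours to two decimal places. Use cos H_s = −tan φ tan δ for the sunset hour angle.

−tan φ tan δ = −(-1.0035)(0.2549) = 0.2558; H_s = arccos(0.2558) = 75.18°.
Day length = 2 H_s / 15° h⁻¹ = 150.36° / 15 = 10.024 h.

10.02 hours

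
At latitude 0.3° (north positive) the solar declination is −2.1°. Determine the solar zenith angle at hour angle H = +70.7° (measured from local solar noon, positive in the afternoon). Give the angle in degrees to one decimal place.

cos θ_z = sin φ sin δ + cos φ cos δ cos H = (0.0052)(-0.0366) + (1.0000)(0.9993)(0.3305) = 0.3301.
θ_z = arccos(0.3301) = 70.73°.

70.7°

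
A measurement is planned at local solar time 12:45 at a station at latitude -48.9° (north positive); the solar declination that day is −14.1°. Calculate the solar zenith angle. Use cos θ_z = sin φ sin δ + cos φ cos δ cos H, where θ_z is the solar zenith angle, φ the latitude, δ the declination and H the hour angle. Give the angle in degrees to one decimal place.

36.0°

Hour angle H = 15° × (12.75 − 12) = 11.25°.
With φ = -48.9°, δ = -14.1°, H = 11.25°: sin φ sin δ = 0.1836, cos φ cos δ cos H = 0.6253, so cos θ_z = 0.8089.
θ_z = arccos(0.8089) = 36.01°.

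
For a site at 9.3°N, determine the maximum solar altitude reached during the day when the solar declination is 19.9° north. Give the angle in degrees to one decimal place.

79.4°

At local solar noon the hour angle is zero, so the elevation is 90° − |φ − δ| = 90° − |9.3° − (19.9°)| = 90° − 10.6° = 79.4°.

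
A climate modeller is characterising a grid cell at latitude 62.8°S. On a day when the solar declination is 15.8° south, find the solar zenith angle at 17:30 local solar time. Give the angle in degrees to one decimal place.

Hour angle H = 15° × (17.5 − 12) = 82.50°.
cos θ_z = sin φ sin δ + cos φ cos δ cos H = (-0.8894)(-0.2723) + (0.4571)(0.9622)(0.1305) = 0.2996.
θ_z = arccos(0.2996) = 72.57°.

72.6°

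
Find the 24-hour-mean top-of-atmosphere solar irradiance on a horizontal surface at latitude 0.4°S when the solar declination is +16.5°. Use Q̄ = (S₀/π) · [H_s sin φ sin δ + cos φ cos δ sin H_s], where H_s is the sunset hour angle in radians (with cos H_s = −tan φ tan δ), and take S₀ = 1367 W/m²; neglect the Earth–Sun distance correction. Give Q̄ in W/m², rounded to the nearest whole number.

416 W/m²

The sunset hour angle satisfies cos H_s = −tan φ tan δ = 0.0021, giving H_s = 89.88°. In radians, H_s = 1.5687.
H_s sin φ sin δ = 1.5687 × -0.0070 × 0.2840 = -0.0031.
cos φ cos δ sin H_s = 1.0000 × 0.9588 × 1.0000 = 0.9588.
Q̄ = (1367/π) × (-0.0031 + 0.9588) = 435.13 × 0.9557 = 415.85 W/m².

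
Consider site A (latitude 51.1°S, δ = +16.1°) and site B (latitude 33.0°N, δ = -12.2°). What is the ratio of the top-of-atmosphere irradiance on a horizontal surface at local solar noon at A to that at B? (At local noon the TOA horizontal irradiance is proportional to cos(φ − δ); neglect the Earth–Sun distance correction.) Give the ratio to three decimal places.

0.550

A: cos θ_z = cos(-51.1° − (16.1°)) = 0.3875.
B: cos θ_z = cos(33.0° − (-12.2°)) = 0.7046.
Ratio A/B = 0.3875 / 0.7046 = 0.5500.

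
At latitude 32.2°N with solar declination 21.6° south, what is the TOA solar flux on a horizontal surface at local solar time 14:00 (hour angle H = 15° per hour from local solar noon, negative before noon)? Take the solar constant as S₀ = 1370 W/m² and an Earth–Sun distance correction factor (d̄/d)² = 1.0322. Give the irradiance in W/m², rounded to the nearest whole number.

Hour angle H = 15° × (14 − 12) = 30.00°.
cos θ_z = sin(32.2°) sin(-21.6°) + cos(32.2°) cos(-21.6°) cos(30.00°) = -0.1962 + 0.6814 = 0.4852.
Top-of-atmosphere irradiance = S₀ (d̄/d)² cos θ_z = 1370 × 1.0322 × 0.4852 = 686.13 W/m².

686 W/m²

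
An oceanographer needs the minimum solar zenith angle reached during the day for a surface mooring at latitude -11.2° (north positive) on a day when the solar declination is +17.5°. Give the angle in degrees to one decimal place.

At local solar noon the hour angle is zero, so the zenith angle is |φ − δ| = |-11.2° − (17.5°)| = 28.7°.

28.7°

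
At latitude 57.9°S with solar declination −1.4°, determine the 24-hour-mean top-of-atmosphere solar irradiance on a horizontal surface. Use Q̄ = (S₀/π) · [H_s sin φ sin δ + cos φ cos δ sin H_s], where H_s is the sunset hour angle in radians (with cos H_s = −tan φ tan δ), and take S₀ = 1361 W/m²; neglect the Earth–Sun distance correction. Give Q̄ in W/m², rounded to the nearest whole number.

−tan φ tan δ = −(-1.5941)(-0.0244) = -0.0389; H_s = arccos(-0.0389) = 92.23°. In radians, H_s = 1.6097.
H_s sin φ sin δ = 1.6097 × -0.8471 × -0.0244 = 0.0333.
cos φ cos δ sin H_s = 0.5314 × 0.9997 × 0.9992 = 0.5308.
Q̄ = (1361/π) × (0.0333 + 0.5308) = 433.22 × 0.5641 = 244.38 W/m².

244 W/m²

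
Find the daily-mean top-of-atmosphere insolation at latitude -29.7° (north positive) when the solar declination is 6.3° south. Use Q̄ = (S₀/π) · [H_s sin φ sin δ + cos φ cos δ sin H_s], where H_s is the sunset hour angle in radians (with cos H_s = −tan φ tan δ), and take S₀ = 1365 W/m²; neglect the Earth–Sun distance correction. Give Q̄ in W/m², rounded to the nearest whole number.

−tan φ tan δ = −(-0.5704)(-0.1104) = -0.0630; H_s = arccos(-0.0630) = 93.61°. In radians, H_s = 1.6338.
H_s sin φ sin δ = 1.6338 × -0.4955 × -0.1097 = 0.0888.
cos φ cos δ sin H_s = 0.8686 × 0.9940 × 0.9980 = 0.8617.
Q̄ = (1365/π) × (0.0888 + 0.8617) = 434.49 × 0.9505 = 412.98 W/m².

413 W/m²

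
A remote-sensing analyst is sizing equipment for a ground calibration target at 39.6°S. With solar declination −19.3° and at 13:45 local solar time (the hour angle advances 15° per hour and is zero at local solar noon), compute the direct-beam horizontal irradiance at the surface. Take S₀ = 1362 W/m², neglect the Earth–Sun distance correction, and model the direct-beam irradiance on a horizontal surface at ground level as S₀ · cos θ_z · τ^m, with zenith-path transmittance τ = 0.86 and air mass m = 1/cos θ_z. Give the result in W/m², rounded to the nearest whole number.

987 W/m²

Hour angle H = 15° × (13.75 − 12) = 26.25°.
cos θ_z = sin(-39.6°) sin(-19.3°) + cos(-39.6°) cos(-19.3°) cos(26.25°) = 0.2107 + 0.6522 = 0.8629.
Air mass m = 1/cos θ_z = 1/0.8629 = 1.159; τ^m = 0.86^1.159 = 0.8396.
Surface direct beam = 1362 × 0.8629 × 0.8396 = 986.76 W/m².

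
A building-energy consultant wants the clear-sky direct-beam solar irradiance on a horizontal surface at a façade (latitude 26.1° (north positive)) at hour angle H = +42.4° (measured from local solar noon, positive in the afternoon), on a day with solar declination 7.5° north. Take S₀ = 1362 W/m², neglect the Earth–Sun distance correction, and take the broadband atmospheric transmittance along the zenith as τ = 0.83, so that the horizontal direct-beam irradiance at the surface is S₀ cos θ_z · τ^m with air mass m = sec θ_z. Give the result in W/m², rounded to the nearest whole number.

750 W/m²

cos θ_z = sin φ sin δ + cos φ cos δ cos H = (0.4399)(0.1305) + (0.8980)(0.9914)(0.7385) = 0.7149.
Air mass m = 1/cos θ_z = 1/0.7149 = 1.399; τ^m = 0.83^1.399 = 0.7705.
Surface direct beam = 1362 × 0.7149 × 0.7705 = 750.23 W/m².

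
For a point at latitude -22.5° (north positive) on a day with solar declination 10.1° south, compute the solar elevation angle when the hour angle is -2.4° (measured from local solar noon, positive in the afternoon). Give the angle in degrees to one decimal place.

77.4°

With φ = -22.5°, δ = -10.1°, H = -2.40°: sin φ sin δ = 0.0671, cos φ cos δ cos H = 0.9088, so cos θ_z = 0.9759.
θ_z = arccos(0.9759) = 12.60°, so the elevation is 90° − 12.60° = 77.40°.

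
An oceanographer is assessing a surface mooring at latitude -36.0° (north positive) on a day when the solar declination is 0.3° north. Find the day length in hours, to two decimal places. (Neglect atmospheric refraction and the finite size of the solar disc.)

11.97 hours

The sunset hour angle satisfies cos H_s = −tan φ tan δ = 0.0038, giving H_s = 89.78°.
Day length = 2 H_s / 15° h⁻¹ = 179.56° / 15 = 11.971 h.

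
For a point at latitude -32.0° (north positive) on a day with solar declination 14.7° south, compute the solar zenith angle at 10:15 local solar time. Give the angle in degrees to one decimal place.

Hour angle H = 15° × (10.25 − 12) = -26.25°.
cos θ_z = sin φ sin δ + cos φ cos δ cos H = (-0.5299)(-0.2538) + (0.8480)(0.9673)(0.8969) = 0.8702.
θ_z = arccos(0.8702) = 29.52°.

29.5°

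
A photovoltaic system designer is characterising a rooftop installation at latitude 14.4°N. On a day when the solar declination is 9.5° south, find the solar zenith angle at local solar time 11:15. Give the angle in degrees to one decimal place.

Hour angle H = 15° × (11.25 − 12) = -11.25°.
cos θ_z = sin(14.4°) sin(-9.5°) + cos(14.4°) cos(-9.5°) cos(-11.25°) = -0.0410 + 0.9369 = 0.8959.
θ_z = arccos(0.8959) = 26.38°.

26.4°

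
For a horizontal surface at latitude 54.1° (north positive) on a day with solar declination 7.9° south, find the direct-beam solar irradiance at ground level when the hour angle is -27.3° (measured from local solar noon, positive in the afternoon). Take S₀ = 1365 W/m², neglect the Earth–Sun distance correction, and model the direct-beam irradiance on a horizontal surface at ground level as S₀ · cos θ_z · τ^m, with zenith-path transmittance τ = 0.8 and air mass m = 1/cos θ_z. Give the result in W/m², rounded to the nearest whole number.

318 W/m²

With φ = 54.1°, δ = -7.9°, H = -27.30°: sin φ sin δ = -0.1113, cos φ cos δ cos H = 0.5161, so cos θ_z = 0.4048.
Air mass m = 1/cos θ_z = 1/0.4048 = 2.470; τ^m = 0.8^2.470 = 0.5763.
Surface direct beam = 1365 × 0.4048 × 0.5763 = 318.44 W/m².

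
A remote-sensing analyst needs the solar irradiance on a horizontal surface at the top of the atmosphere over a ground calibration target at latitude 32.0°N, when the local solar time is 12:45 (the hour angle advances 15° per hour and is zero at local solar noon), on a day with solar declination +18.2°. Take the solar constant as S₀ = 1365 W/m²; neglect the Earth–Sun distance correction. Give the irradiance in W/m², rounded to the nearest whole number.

Hour angle H = 15° × (12.75 − 12) = 11.25°.
cos θ_z = sin(32.0°) sin(18.2°) + cos(32.0°) cos(18.2°) cos(11.25°) = 0.1655 + 0.7901 = 0.9556.
Top-of-atmosphere irradiance = S₀ cos θ_z = 1365 × 0.9556 = 1304.39 W/m².

1304 W/m²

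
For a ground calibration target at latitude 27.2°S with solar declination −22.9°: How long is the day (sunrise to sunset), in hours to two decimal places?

13.67 hours

The sunset hour angle satisfies cos H_s = −tan φ tan δ = -0.2171, giving H_s = 102.54°.
Day length = 2 H_s / 15° h⁻¹ = 205.08° / 15 = 13.672 h.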